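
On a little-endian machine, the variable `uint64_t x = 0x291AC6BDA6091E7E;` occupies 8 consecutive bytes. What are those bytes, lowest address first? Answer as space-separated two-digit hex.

7E 1E 09 A6 BD C6 1A 29

Split into bytes (most-significant first): 29 1A C6 BD A6 09 1E 7E.
Little-endian stores the least-significant byte at the lowest address.
So at ascending addresses the bytes are 7E 1E 09 A6 BD C6 1A 29.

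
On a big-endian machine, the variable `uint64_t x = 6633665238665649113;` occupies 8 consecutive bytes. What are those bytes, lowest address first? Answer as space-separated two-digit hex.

6633665238665649113 in hexadecimal, padded to 64 bits, is 0x5C0F83634D85DBD9.
Split into bytes (most-significant first): 5C 0F 83 63 4D 85 DB D9.
Big-endian: lowest address holds the most-significant byte.
So the memory order matches the most-significant-first order: 5C 0F 83 63 4D 85 DB D9.

5C 0F 83 63 4D 85 DB D9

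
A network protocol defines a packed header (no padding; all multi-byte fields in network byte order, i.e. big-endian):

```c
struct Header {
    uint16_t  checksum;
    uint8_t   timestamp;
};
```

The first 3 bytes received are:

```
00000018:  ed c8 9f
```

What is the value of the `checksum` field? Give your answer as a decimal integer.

60872

`checksum` is the first field, at byte offset 0, occupying 2 bytes.
Bytes at offsets 0..1: ED C8.
Big-endian stores the most-significant byte at the lowest address.
The bytes are already most-significant first: 0xEDC8.
0xEDC8 = 60872.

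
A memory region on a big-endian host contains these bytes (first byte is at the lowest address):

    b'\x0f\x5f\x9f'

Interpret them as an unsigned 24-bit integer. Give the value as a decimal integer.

1007519

In big-endian order the high byte comes first in memory.
The bytes are already most-significant first: 0x0F5F9F.
0x0F5F9F = 1007519.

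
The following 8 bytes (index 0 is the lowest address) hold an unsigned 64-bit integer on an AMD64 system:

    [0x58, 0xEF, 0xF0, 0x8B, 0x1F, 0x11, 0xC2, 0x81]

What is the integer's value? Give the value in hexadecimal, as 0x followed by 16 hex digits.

Little-endian: lowest address holds the least-significant byte.
Reassemble most-significant byte first: 81 C2 11 1F 8B F0 EF 58 → 0x81C2111F8BF0EF58.

0x81C2111F8BF0EF58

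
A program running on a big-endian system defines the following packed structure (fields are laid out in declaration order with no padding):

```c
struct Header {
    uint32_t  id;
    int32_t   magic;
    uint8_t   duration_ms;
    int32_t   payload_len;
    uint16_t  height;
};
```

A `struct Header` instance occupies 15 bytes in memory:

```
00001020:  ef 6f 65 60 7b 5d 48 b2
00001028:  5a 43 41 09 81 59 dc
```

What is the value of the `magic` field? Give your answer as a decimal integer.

`magic` follows `id` (4 bytes), so it starts at byte offset 4 and occupies 4 bytes.
Bytes at offsets 4..7: 7B 5D 48 B2.
Big-endian stores the most-significant byte at the lowest address.
The bytes are already most-significant first: 0x7B5D48B2.
0x7B5D48B2 = 2069711026.

2069711026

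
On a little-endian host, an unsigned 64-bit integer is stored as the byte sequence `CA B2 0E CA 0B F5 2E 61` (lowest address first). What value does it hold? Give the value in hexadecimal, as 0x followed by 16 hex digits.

0x612EF50BCA0EB2CA

Little-endian stores the least-significant byte at the lowest address.
Reassemble most-significant byte first: 61 2E F5 0B CA 0E B2 CA → 0x612EF50BCA0EB2CA.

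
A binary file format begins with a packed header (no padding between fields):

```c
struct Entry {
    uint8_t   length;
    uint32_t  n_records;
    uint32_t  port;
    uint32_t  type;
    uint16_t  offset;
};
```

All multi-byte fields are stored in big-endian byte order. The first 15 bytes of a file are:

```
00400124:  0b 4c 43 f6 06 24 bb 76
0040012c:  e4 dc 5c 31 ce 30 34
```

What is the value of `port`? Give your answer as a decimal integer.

`port` follows `length` (1 B), `n_records` (4 B), so it starts at offset 1 + 4 = 5 and occupies 4 bytes.
Bytes at offsets 5..8: 24 BB 76 E4.
Big-endian: lowest address holds the most-significant byte.
The bytes are already most-significant first: 0x24BB76E4.
0x24BB76E4 = 616265444.

616265444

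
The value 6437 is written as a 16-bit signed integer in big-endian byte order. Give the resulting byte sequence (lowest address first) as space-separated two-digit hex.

19 25

6437 in hexadecimal, padded to 16 bits, is 0x1925.
Split into bytes (most-significant first): 19 25.
Big-endian: lowest address holds the most-significant byte.
So the memory order matches the most-significant-first order: 19 25.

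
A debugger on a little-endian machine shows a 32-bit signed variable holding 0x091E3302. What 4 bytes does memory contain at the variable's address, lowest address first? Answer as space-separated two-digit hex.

02 33 1E 09

Split into bytes (most-significant first): 09 1E 33 02.
Little-endian: lowest address holds the least-significant byte.
So at ascending addresses the bytes are 02 33 1E 09.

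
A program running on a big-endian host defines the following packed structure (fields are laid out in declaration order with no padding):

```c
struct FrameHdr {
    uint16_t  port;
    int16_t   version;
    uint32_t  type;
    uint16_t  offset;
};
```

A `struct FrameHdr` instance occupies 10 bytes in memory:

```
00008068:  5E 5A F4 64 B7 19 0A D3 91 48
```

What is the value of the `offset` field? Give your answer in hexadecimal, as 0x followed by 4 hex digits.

`offset` follows `port` (2 B), `version` (2 B), `type` (4 B), so it starts at offset 2 + 2 + 4 = 8 and occupies 2 bytes.
Bytes at offsets 8..9: 91 48.
Big-endian: lowest address holds the most-significant byte.
The bytes are already most-significant first: 0x9148.

0x9148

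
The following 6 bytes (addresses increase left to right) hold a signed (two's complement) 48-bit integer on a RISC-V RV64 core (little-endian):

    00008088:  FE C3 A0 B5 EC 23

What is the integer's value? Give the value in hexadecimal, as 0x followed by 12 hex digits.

0x23ECB5A0C3FE

In little-endian order the low byte comes first in memory.
Reassemble most-significant byte first: 23 EC B5 A0 C3 FE → 0x23ECB5A0C3FE.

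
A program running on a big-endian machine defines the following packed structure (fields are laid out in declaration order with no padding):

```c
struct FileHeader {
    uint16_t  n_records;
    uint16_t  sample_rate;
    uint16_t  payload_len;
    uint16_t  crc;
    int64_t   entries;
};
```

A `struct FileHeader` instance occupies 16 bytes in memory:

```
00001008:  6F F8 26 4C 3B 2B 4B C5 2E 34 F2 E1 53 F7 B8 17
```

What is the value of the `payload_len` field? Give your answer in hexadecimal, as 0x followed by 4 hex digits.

0x3B2B

`payload_len` follows `n_records` (2 B), `sample_rate` (2 B), so it starts at offset 2 + 2 = 4 and occupies 2 bytes.
Bytes at offsets 4..5: 3B 2B.
Big-endian: lowest address holds the most-significant byte.
The bytes are already most-significant first: 0x3B2B.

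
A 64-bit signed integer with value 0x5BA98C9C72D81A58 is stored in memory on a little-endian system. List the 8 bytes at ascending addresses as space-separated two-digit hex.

58 1A D8 72 9C 8C A9 5B

Split into bytes (most-significant first): 5B A9 8C 9C 72 D8 1A 58.
Little-endian: lowest address holds the least-significant byte.
So at ascending addresses the bytes are 58 1A D8 72 9C 8C A9 5B.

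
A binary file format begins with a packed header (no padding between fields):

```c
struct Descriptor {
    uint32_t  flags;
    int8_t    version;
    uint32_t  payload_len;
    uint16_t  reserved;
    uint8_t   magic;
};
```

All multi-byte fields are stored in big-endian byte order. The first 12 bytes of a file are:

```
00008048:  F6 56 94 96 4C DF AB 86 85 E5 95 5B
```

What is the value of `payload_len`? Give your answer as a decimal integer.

3752560261

`payload_len` follows `flags` (4 B), `version` (1 B), so it starts at offset 4 + 1 = 5 and occupies 4 bytes.
Bytes at offsets 5..8: DF AB 86 85.
Big-endian: lowest address holds the most-significant byte.
The bytes are already most-significant first: 0xDFAB8685.
0xDFAB8685 = 3752560261.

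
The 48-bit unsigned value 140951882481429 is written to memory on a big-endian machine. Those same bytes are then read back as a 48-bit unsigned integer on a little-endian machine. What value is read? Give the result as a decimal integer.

23913889935744

140951882481429 in 48-bit hexadecimal is 0x8031EAE2BF15.
Stored big-endian, the bytes at ascending addresses are 80 31 EA E2 BF 15.
Read back as little-endian, the first byte is least significant, giving 0x15BFE2EA3180.
0x15BFE2EA3180 = 23913889935744.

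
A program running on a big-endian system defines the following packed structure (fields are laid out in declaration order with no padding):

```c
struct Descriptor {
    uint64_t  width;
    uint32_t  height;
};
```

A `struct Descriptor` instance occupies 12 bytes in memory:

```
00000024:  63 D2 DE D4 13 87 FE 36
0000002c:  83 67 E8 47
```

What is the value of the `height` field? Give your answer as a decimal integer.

`height` follows `width` (8 bytes), so it starts at byte offset 8 and occupies 4 bytes.
Bytes at offsets 8..11: 83 67 E8 47.
Big-endian stores the most-significant byte at the lowest address.
The bytes are already most-significant first: 0x8367E847.
0x8367E847 = 2204624967.

2204624967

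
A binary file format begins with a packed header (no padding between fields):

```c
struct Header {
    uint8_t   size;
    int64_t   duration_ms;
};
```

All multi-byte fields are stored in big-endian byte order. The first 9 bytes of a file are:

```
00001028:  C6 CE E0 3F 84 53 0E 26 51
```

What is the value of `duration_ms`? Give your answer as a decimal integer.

`duration_ms` follows `size` (1 byte), so it starts at byte offset 1 and occupies 8 bytes.
Bytes at offsets 1..8: CE E0 3F 84 53 0E 26 51.
Big-endian: lowest address holds the most-significant byte.
The bytes are already most-significant first: 0xCEE03F84530E2651.
Top bit is set, so as a signed 64-bit value this is 0xCEE03F84530E2651 − 2^64 = -3539759469551540655.

-3539759469551540655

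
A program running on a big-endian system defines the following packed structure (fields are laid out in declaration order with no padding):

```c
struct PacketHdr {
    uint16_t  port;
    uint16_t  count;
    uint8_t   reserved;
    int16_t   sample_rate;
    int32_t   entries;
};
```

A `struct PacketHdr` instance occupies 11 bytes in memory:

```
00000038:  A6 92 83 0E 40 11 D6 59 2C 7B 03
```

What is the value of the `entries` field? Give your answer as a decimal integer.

1496087299

`entries` follows `port` (2 B), `count` (2 B), `reserved` (1 B), `sample_rate` (2 B), so it starts at offset 2 + 2 + 1 + 2 = 7 and occupies 4 bytes.
Bytes at offsets 7..10: 59 2C 7B 03.
Big-endian: lowest address holds the most-significant byte.
The bytes are already most-significant first: 0x592C7B03.
0x592C7B03 = 1496087299.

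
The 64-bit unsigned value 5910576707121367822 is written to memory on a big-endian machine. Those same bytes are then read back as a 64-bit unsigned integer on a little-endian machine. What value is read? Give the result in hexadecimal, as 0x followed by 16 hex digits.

5910576707121367822 in 64-bit hexadecimal is 0x5206963315AACB0E.
Stored big-endian, the bytes at ascending addresses are 52 06 96 33 15 AA CB 0E.
Read back as little-endian, the first byte is least significant, giving 0x0ECBAA1533960652.

0x0ECBAA1533960652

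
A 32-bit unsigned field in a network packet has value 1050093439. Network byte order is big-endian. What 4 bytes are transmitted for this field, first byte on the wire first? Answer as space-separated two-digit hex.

3E 97 27 7F

1050093439 in hexadecimal, padded to 32 bits, is 0x3E97277F.
Split into bytes (most-significant first): 3E 97 27 7F.
Big-endian stores the most-significant byte at the lowest address.
So the memory order matches the most-significant-first order: 3E 97 27 7F.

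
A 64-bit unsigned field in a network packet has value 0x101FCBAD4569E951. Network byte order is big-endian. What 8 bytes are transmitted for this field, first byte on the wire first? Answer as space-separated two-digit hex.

10 1F CB AD 45 69 E9 51

Split into bytes (most-significant first): 10 1F CB AD 45 69 E9 51.
In big-endian order the high byte comes first in memory.
So the memory order matches the most-significant-first order: 10 1F CB AD 45 69 E9 51.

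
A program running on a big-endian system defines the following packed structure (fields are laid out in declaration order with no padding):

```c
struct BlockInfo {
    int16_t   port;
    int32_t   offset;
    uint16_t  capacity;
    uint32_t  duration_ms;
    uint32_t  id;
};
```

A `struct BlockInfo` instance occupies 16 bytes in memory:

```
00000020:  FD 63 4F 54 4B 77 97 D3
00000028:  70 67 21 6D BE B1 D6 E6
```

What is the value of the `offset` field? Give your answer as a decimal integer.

`offset` follows `port` (2 bytes), so it starts at byte offset 2 and occupies 4 bytes.
Bytes at offsets 2..5: 4F 54 4B 77.
Big-endian stores the most-significant byte at the lowest address.
The bytes are already most-significant first: 0x4F544B77.
0x4F544B77 = 1330924407.

1330924407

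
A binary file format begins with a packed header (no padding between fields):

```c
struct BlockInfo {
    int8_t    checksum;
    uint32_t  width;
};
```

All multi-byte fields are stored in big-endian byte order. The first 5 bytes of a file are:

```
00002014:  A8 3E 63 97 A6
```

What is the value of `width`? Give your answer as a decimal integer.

`width` follows `checksum` (1 byte), so it starts at byte offset 1 and occupies 4 bytes.
Bytes at offsets 1..4: 3E 63 97 A6.
Big-endian stores the most-significant byte at the lowest address.
The bytes are already most-significant first: 0x3E6397A6.
0x3E6397A6 = 1046714278.

1046714278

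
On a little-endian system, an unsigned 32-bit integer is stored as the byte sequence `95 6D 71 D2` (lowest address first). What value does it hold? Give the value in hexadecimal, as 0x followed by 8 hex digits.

Little-endian: lowest address holds the least-significant byte.
Reassemble most-significant byte first: D2 71 6D 95 → 0xD2716D95.

0xD2716D95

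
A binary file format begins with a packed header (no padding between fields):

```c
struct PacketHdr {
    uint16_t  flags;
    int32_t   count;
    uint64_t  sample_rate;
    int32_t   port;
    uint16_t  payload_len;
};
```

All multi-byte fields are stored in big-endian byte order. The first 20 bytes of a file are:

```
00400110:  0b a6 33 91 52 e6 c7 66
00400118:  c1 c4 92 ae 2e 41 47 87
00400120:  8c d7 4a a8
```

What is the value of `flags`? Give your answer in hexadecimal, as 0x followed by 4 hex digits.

0x0BA6

`flags` is the first field, at byte offset 0, occupying 2 bytes.
Bytes at offsets 0..1: 0B A6.
Big-endian: lowest address holds the most-significant byte.
The bytes are already most-significant first: 0x0BA6.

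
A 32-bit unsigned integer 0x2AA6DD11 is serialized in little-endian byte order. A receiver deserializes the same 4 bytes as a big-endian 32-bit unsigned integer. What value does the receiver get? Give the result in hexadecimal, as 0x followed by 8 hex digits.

Stored little-endian, the bytes at ascending addresses are 11 DD A6 2A.
Read back as big-endian, the last byte is least significant, giving 0x11DDA62A.

0x11DDA62A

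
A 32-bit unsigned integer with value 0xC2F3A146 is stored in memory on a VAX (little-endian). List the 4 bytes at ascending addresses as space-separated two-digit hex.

Split into bytes (most-significant first): C2 F3 A1 46.
Little-endian: lowest address holds the least-significant byte.
So at ascending addresses the bytes are 46 A1 F3 C2.

46 A1 F3 C2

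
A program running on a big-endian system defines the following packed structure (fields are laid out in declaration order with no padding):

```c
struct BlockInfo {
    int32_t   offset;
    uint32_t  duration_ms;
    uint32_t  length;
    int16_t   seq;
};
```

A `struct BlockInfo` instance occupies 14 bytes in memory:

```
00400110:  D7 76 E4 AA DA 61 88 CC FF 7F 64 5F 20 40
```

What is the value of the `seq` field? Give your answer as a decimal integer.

8256

`seq` follows `offset` (4 B), `duration_ms` (4 B), `length` (4 B), so it starts at offset 4 + 4 + 4 = 12 and occupies 2 bytes.
Bytes at offsets 12..13: 20 40.
In big-endian order the high byte comes first in memory.
The bytes are already most-significant first: 0x2040.
0x2040 = 8256.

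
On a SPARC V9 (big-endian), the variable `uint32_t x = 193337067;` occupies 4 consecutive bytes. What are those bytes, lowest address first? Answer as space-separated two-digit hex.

0B 86 16 EB

193337067 in hexadecimal, padded to 32 bits, is 0x0B8616EB.
Split into bytes (most-significant first): 0B 86 16 EB.
In big-endian order the high byte comes first in memory.
So the memory order matches the most-significant-first order: 0B 86 16 EB.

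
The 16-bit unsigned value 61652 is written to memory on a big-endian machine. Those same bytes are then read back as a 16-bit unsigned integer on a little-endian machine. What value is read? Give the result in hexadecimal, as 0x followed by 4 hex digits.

0xD4F0

61652 in 16-bit hexadecimal is 0xF0D4.
Stored big-endian, the bytes at ascending addresses are F0 D4.
Read back as little-endian, the first byte is least significant, giving 0xD4F0.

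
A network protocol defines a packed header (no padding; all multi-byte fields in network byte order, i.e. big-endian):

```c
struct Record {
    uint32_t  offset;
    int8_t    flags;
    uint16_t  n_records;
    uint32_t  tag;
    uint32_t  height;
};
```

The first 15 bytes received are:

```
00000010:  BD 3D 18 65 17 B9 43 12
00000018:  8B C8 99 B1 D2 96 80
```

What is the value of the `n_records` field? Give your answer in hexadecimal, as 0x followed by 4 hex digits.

`n_records` follows `offset` (4 B), `flags` (1 B), so it starts at offset 4 + 1 = 5 and occupies 2 bytes.
Bytes at offsets 5..6: B9 43.
Big-endian stores the most-significant byte at the lowest address.
The bytes are already most-significant first: 0xB943.

0xB943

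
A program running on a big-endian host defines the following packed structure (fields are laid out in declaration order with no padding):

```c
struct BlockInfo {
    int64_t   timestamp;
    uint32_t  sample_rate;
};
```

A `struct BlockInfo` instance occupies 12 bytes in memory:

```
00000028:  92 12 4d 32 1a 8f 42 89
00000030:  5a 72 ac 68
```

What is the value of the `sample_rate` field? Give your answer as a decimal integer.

`sample_rate` follows `timestamp` (8 bytes), so it starts at byte offset 8 and occupies 4 bytes.
Bytes at offsets 8..11: 5A 72 AC 68.
In big-endian order the high byte comes first in memory.
The bytes are already most-significant first: 0x5A72AC68.
0x5A72AC68 = 1517464680.

1517464680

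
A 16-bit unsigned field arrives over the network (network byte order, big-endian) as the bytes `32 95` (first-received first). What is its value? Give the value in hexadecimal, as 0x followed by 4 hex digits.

0x3295

In big-endian order the high byte comes first in memory.
The bytes are already most-significant first: 0x3295.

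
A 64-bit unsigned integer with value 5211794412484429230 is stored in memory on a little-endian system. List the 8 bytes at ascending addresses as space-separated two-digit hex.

AE 05 80 A6 67 03 54 48

5211794412484429230 in hexadecimal, padded to 64 bits, is 0x48540367A68005AE.
Split into bytes (most-significant first): 48 54 03 67 A6 80 05 AE.
Little-endian stores the least-significant byte at the lowest address.
So at ascending addresses the bytes are AE 05 80 A6 67 03 54 48.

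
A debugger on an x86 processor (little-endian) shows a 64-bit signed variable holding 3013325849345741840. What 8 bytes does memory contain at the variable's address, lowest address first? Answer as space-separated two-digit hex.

3013325849345741840 in hexadecimal, padded to 64 bits, is 0x29D17BE50AC15410.
Split into bytes (most-significant first): 29 D1 7B E5 0A C1 54 10.
Little-endian stores the least-significant byte at the lowest address.
So at ascending addresses the bytes are 10 54 C1 0A E5 7B D1 29.

10 54 C1 0A E5 7B D1 29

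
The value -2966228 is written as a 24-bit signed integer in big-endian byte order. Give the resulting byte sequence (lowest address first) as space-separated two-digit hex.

D2 BD 2C

Two's complement of -2966228 in 24 bits: 2966228 = 0x2D42D4; invert → 0xD2BD2B; add 1 → 0xD2BD2C.
Split into bytes (most-significant first): D2 BD 2C.
Big-endian stores the most-significant byte at the lowest address.
So the memory order matches the most-significant-first order: D2 BD 2C.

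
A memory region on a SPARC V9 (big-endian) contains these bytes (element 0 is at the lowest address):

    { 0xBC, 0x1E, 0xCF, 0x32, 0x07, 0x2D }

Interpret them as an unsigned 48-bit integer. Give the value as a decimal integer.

In big-endian order the high byte comes first in memory.
The bytes are already most-significant first: 0xBC1ECF32072D.
0xBC1ECF32072D = 206840511203117.

206840511203117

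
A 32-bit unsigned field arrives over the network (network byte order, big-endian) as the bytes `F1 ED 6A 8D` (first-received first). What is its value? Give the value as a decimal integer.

In big-endian order the high byte comes first in memory.
The bytes are already most-significant first: 0xF1ED6A8D.
0xF1ED6A8D = 4058868365.

4058868365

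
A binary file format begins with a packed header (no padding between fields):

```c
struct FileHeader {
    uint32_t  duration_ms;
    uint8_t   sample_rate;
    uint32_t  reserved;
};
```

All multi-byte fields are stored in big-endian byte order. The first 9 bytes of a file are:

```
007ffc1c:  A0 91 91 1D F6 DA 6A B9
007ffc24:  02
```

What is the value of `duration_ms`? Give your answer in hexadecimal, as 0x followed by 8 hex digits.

0xA091911D

`duration_ms` is the first field, at byte offset 0, occupying 4 bytes.
Bytes at offsets 0..3: A0 91 91 1D.
Big-endian: lowest address holds the most-significant byte.
The bytes are already most-significant first: 0xA091911D.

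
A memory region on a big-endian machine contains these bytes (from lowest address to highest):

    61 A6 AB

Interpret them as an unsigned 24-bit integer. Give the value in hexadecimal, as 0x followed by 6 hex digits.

0x61A6AB

Big-endian stores the most-significant byte at the lowest address.
The bytes are already most-significant first: 0x61A6AB.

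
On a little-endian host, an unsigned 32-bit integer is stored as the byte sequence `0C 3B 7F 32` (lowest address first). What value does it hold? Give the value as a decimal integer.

847198988

Little-endian stores the least-significant byte at the lowest address.
Reassemble most-significant byte first: 32 7F 3B 0C → 0x327F3B0C.
0x327F3B0C = 847198988.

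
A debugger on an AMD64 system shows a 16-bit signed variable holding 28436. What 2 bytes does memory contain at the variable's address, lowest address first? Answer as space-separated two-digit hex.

28436 in hexadecimal, padded to 16 bits, is 0x6F14.
Split into bytes (most-significant first): 6F 14.
Little-endian stores the least-significant byte at the lowest address.
So at ascending addresses the bytes are 14 6F.

14 6F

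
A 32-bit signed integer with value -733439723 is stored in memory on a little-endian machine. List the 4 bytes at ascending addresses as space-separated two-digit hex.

Two's complement of -733439723 in 32 bits: 733439723 = 0x2BB766EB; invert → 0xD4489914; add 1 → 0xD4489915.
Split into bytes (most-significant first): D4 48 99 15.
Little-endian stores the least-significant byte at the lowest address.
So at ascending addresses the bytes are 15 99 48 D4.

15 99 48 D4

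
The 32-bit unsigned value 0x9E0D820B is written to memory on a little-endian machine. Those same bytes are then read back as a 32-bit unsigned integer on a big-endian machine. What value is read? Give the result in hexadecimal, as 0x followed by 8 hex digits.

0x0B820D9E

Stored little-endian, the bytes at ascending addresses are 0B 82 0D 9E.
Read back as big-endian, the last byte is least significant, giving 0x0B820D9E.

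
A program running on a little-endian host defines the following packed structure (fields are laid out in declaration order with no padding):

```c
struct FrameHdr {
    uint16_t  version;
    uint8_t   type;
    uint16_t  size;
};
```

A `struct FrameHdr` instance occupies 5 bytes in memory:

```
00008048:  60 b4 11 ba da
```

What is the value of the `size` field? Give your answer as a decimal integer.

55994

`size` follows `version` (2 B), `type` (1 B), so it starts at offset 2 + 1 = 3 and occupies 2 bytes.
Bytes at offsets 3..4: BA DA.
Little-endian stores the least-significant byte at the lowest address.
Reassemble most-significant byte first: DA BA → 0xDABA.
0xDABA = 55994.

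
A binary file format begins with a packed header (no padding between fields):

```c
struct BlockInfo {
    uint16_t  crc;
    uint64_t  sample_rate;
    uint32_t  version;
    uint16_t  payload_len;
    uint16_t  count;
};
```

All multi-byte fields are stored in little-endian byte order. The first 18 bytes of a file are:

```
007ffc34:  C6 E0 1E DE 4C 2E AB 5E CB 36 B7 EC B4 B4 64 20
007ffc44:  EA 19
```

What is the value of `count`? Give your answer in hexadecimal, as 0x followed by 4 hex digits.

0x19EA

`count` follows `crc` (2 B), `sample_rate` (8 B), `version` (4 B), `payload_len` (2 B), so it starts at offset 2 + 8 + 4 + 2 = 16 and occupies 2 bytes.
Bytes at offsets 16..17: EA 19.
Little-endian stores the least-significant byte at the lowest address.
Reassemble most-significant byte first: 19 EA → 0x19EA.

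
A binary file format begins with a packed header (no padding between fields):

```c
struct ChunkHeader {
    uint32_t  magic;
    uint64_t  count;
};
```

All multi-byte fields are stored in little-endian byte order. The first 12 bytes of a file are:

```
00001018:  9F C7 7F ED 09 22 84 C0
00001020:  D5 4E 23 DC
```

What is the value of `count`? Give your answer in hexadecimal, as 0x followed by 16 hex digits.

0xDC234ED5C0842209

`count` follows `magic` (4 bytes), so it starts at byte offset 4 and occupies 8 bytes.
Bytes at offsets 4..11: 09 22 84 C0 D5 4E 23 DC.
Little-endian stores the least-significant byte at the lowest address.
Reassemble most-significant byte first: DC 23 4E D5 C0 84 22 09 → 0xDC234ED5C0842209.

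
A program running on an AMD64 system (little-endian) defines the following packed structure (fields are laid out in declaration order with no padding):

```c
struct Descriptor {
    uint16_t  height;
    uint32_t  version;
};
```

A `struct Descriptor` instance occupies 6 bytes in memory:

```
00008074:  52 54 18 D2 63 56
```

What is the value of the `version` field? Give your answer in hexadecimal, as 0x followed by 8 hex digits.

0x5663D218

`version` follows `height` (2 bytes), so it starts at byte offset 2 and occupies 4 bytes.
Bytes at offsets 2..5: 18 D2 63 56.
In little-endian order the low byte comes first in memory.
Reassemble most-significant byte first: 56 63 D2 18 → 0x5663D218.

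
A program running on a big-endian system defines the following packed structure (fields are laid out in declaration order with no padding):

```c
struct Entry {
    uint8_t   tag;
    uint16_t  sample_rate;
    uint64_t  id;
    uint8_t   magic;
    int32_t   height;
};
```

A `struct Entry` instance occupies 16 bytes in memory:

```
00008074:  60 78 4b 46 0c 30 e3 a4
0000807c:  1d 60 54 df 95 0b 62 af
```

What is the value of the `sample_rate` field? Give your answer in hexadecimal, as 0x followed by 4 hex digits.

`sample_rate` follows `tag` (1 byte), so it starts at byte offset 1 and occupies 2 bytes.
Bytes at offsets 1..2: 78 4B.
In big-endian order the high byte comes first in memory.
The bytes are already most-significant first: 0x784B.

0x784B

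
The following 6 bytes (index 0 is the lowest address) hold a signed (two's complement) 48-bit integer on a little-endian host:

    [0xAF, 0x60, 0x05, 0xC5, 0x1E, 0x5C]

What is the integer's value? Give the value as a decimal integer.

101287224238255

Little-endian stores the least-significant byte at the lowest address.
Reassemble most-significant byte first: 5C 1E C5 05 60 AF → 0x5C1EC50560AF.
0x5C1EC50560AF = 101287224238255.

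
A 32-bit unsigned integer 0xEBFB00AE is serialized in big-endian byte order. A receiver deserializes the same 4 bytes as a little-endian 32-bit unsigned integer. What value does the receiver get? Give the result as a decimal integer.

2919300075

Stored big-endian, the bytes at ascending addresses are EB FB 00 AE.
Read back as little-endian, the first byte is least significant, giving 0xAE00FBEB.
0xAE00FBEB = 2919300075.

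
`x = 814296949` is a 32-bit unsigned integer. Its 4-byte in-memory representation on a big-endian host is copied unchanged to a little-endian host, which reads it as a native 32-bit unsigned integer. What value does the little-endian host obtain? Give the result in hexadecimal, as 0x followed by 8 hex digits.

814296949 in 32-bit hexadecimal is 0x30892F75.
Stored big-endian, the bytes at ascending addresses are 30 89 2F 75.
Read back as little-endian, the first byte is least significant, giving 0x752F8930.

0x752F8930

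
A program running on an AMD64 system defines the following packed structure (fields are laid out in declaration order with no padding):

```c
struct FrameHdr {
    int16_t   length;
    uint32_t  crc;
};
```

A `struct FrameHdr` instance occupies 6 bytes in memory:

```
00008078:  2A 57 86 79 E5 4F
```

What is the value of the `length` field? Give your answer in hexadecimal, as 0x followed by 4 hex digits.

0x572A

`length` is the first field, at byte offset 0, occupying 2 bytes.
Bytes at offsets 0..1: 2A 57.
In little-endian order the low byte comes first in memory.
Reassemble most-significant byte first: 57 2A → 0x572A.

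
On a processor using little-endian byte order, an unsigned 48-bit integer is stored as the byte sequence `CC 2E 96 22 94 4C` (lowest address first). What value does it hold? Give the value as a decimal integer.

84199119138508

Little-endian stores the least-significant byte at the lowest address.
Reassemble most-significant byte first: 4C 94 22 96 2E CC → 0x4C9422962ECC.
0x4C9422962ECC = 84199119138508.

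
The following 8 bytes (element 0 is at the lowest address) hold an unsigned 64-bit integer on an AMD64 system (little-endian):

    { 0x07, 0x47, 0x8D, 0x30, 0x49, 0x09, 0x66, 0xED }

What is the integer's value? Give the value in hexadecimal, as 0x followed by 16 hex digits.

Little-endian stores the least-significant byte at the lowest address.
Reassemble most-significant byte first: ED 66 09 49 30 8D 47 07 → 0xED660949308D4707.

0xED660949308D4707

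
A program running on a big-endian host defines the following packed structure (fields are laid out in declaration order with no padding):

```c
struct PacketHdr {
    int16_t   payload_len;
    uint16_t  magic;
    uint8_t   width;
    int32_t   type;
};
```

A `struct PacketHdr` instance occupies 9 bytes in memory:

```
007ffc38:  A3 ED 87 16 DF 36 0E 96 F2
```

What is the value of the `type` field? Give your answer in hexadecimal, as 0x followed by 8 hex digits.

`type` follows `payload_len` (2 B), `magic` (2 B), `width` (1 B), so it starts at offset 2 + 2 + 1 = 5 and occupies 4 bytes.
Bytes at offsets 5..8: 36 0E 96 F2.
In big-endian order the high byte comes first in memory.
The bytes are already most-significant first: 0x360E96F2.

0x360E96F2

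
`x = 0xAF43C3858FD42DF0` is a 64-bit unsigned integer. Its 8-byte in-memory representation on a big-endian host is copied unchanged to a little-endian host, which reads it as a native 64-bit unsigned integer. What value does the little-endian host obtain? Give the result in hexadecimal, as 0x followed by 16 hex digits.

0xF02DD48F85C343AF

Stored big-endian, the bytes at ascending addresses are AF 43 C3 85 8F D4 2D F0.
Read back as little-endian, the first byte is least significant, giving 0xF02DD48F85C343AF.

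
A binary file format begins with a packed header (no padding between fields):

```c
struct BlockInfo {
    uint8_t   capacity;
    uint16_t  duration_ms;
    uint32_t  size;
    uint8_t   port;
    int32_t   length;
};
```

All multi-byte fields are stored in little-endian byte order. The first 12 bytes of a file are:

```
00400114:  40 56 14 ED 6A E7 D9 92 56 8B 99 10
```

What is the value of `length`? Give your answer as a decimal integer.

278498134

`length` follows `capacity` (1 B), `duration_ms` (2 B), `size` (4 B), `port` (1 B), so it starts at offset 1 + 2 + 4 + 1 = 8 and occupies 4 bytes.
Bytes at offsets 8..11: 56 8B 99 10.
Little-endian stores the least-significant byte at the lowest address.
Reassemble most-significant byte first: 10 99 8B 56 → 0x10998B56.
0x10998B56 = 278498134.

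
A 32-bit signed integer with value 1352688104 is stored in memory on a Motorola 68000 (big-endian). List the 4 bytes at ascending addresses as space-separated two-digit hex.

1352688104 in hexadecimal, padded to 32 bits, is 0x50A061E8.
Split into bytes (most-significant first): 50 A0 61 E8.
Big-endian: lowest address holds the most-significant byte.
So the memory order matches the most-significant-first order: 50 A0 61 E8.

50 A0 61 E8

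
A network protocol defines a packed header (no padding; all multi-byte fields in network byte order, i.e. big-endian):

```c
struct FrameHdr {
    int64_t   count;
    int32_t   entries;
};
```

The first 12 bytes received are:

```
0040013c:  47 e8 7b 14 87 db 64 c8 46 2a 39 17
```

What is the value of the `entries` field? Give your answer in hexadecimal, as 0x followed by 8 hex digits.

`entries` follows `count` (8 bytes), so it starts at byte offset 8 and occupies 4 bytes.
Bytes at offsets 8..11: 46 2A 39 17.
Big-endian: lowest address holds the most-significant byte.
The bytes are already most-significant first: 0x462A3917.

0x462A3917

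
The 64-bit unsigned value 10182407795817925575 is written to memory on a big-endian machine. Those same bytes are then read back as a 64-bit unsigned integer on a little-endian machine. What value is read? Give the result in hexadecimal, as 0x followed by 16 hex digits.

0xC74BE50BF12D4F8D

10182407795817925575 in 64-bit hexadecimal is 0x8D4F2DF10BE54BC7.
Stored big-endian, the bytes at ascending addresses are 8D 4F 2D F1 0B E5 4B C7.
Read back as little-endian, the first byte is least significant, giving 0xC74BE50BF12D4F8D.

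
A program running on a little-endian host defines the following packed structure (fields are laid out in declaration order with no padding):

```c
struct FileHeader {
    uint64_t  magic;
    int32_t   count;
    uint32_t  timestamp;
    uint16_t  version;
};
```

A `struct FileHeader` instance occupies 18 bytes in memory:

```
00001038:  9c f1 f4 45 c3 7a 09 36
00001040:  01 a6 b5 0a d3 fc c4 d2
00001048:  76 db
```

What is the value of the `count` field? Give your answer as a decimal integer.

`count` follows `magic` (8 bytes), so it starts at byte offset 8 and occupies 4 bytes.
Bytes at offsets 8..11: 01 A6 B5 0A.
In little-endian order the low byte comes first in memory.
Reassemble most-significant byte first: 0A B5 A6 01 → 0x0AB5A601.
0x0AB5A601 = 179676673.

179676673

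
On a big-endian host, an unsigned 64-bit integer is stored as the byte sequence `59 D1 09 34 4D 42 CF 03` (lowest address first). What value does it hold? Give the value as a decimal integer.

6471964259747286787

In big-endian order the high byte comes first in memory.
The bytes are already most-significant first: 0x59D109344D42CF03.
0x59D109344D42CF03 = 6471964259747286787.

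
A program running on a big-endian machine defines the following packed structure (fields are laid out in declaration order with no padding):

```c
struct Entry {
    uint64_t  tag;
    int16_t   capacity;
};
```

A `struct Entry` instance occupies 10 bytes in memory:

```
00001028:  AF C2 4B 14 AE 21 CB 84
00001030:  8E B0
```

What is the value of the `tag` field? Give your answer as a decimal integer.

12664767654312135556

`tag` is the first field, at byte offset 0, occupying 8 bytes.
Bytes at offsets 0..7: AF C2 4B 14 AE 21 CB 84.
In big-endian order the high byte comes first in memory.
The bytes are already most-significant first: 0xAFC24B14AE21CB84.
0xAFC24B14AE21CB84 = 12664767654312135556.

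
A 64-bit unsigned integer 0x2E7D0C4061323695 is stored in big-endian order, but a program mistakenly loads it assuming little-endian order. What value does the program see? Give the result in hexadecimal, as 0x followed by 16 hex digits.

Stored big-endian, the bytes at ascending addresses are 2E 7D 0C 40 61 32 36 95.
Read back as little-endian, the first byte is least significant, giving 0x95363261400C7D2E.

0x95363261400C7D2E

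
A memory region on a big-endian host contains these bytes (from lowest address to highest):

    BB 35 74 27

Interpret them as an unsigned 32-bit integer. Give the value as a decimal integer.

In big-endian order the high byte comes first in memory.
The bytes are already most-significant first: 0xBB357427.
0xBB357427 = 3140842535.

3140842535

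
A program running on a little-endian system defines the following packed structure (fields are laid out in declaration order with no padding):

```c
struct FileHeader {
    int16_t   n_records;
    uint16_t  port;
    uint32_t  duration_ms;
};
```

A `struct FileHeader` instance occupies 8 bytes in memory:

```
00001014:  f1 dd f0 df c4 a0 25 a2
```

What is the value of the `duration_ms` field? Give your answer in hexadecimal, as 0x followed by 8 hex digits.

`duration_ms` follows `n_records` (2 B), `port` (2 B), so it starts at offset 2 + 2 = 4 and occupies 4 bytes.
Bytes at offsets 4..7: C4 A0 25 A2.
Little-endian stores the least-significant byte at the lowest address.
Reassemble most-significant byte first: A2 25 A0 C4 → 0xA225A0C4.

0xA225A0C4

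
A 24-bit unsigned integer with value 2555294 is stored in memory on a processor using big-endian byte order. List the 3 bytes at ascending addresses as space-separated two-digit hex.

26 FD 9E

2555294 in hexadecimal, padded to 24 bits, is 0x26FD9E.
Split into bytes (most-significant first): 26 FD 9E.
Big-endian stores the most-significant byte at the lowest address.
So the memory order matches the most-significant-first order: 26 FD 9E.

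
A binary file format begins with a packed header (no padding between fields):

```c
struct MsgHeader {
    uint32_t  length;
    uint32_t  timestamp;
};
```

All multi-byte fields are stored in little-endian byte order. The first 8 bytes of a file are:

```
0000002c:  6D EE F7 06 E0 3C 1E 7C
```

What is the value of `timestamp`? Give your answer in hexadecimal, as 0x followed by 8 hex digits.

0x7C1E3CE0

`timestamp` follows `length` (4 bytes), so it starts at byte offset 4 and occupies 4 bytes.
Bytes at offsets 4..7: E0 3C 1E 7C.
In little-endian order the low byte comes first in memory.
Reassemble most-significant byte first: 7C 1E 3C E0 → 0x7C1E3CE0.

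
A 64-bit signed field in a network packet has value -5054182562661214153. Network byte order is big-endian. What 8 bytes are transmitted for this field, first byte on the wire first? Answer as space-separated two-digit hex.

B9 DB EF BC CA 9A D8 37

Two's complement of -5054182562661214153 in 64 bits: 5054182562661214153 = 0x46241043356527C9; invert → 0xB9DBEFBCCA9AD836; add 1 → 0xB9DBEFBCCA9AD837.
Split into bytes (most-significant first): B9 DB EF BC CA 9A D8 37.
Big-endian: lowest address holds the most-significant byte.
So the memory order matches the most-significant-first order: B9 DB EF BC CA 9A D8 37.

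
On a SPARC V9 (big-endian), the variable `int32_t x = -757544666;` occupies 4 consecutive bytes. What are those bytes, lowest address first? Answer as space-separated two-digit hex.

Two's complement of -757544666 in 32 bits: 757544666 = 0x2D2736DA; invert → 0xD2D8C925; add 1 → 0xD2D8C926.
Split into bytes (most-significant first): D2 D8 C9 26.
Big-endian: lowest address holds the most-significant byte.
So the memory order matches the most-significant-first order: D2 D8 C9 26.

D2 D8 C9 26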